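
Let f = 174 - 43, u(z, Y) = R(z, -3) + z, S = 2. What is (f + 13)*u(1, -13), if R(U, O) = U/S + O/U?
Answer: -216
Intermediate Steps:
R(U, O) = U/2 + O/U
u(z, Y) = -3/z + 3*z/2 (u(z, Y) = (z/2 - 3/z) + z = -3/z + 3*z/2)
f = 131
(f + 13)*u(1, -13) = (131 + 13)*(-3/1 + (3/2)*1) = 144*(-3*1 + 3/2) = 144*(-3 + 3/2) = 144*(-3/2) = -216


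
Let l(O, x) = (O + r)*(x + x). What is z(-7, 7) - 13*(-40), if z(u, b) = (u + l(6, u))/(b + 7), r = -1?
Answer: 1029/2 ≈ 514.50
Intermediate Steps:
l(O, x) = 2*x*(-1 + O) (l(O, x) = (O - 1)*(x + x) = (-1 + O)*(2*x) = 2*x*(-1 + O))
z(u, b) = 11*u/(7 + b) (z(u, b) = (u + 2*u*(-1 + 6))/(b + 7) = (u + 2*u*5)/(7 + b) = (u + 10*u)/(7 + b) = (11*u)/(7 + b) = 11*u/(7 + b))
z(-7, 7) - 13*(-40) = 11*(-7)/(7 + 7) - 13*(-40) = 11*(-7)/14 + 520 = 11*(-7)*(1/14) + 520 = -11/2 + 520 = 1029/2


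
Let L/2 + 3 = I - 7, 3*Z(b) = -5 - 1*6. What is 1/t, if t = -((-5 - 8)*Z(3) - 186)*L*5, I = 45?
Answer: 3/145250 ≈ 2.0654e-5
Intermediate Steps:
Z(b) = -11/3 (Z(b) = (-5 - 1*6)/3 = (-5 - 6)/3 = (⅓)*(-11) = -11/3)
L = 70 (L = -6 + 2*(45 - 7) = -6 + 2*38 = -6 + 76 = 70)
t = 145250/3 (t = -((-5 - 8)*(-11/3) - 186)*70*5 = -(-13*(-11/3) - 186)*350 = -(143/3 - 186)*350 = -(-415)*350/3 = -1*(-145250/3) = 145250/3 ≈ 48417.)
1/t = 1/(145250/3) = 3/145250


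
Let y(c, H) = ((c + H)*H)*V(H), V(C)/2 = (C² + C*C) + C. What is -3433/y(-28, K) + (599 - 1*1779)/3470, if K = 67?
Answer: -5578953311/16402401990 ≈ -0.34013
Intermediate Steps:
V(C) = 2*C + 4*C² (V(C) = 2*((C² + C*C) + C) = 2*((C² + C²) + C) = 2*(2*C² + C) = 2*(C + 2*C²) = 2*C + 4*C²)
y(c, H) = 2*H²*(1 + 2*H)*(H + c) (y(c, H) = ((c + H)*H)*(2*H*(1 + 2*H)) = ((H + c)*H)*(2*H*(1 + 2*H)) = (H*(H + c))*(2*H*(1 + 2*H)) = 2*H²*(1 + 2*H)*(H + c))
-3433/y(-28, K) + (599 - 1*1779)/3470 = -3433*1/(8978*(1 + 2*67)*(67 - 28)) + (599 - 1*1779)/3470 = -3433*1/(350142*(1 + 134)) + (599 - 1779)*(1/3470) = -3433/(2*4489*135*39) - 1180*1/3470 = -3433/47269170 - 118/347 = -5578953311/16402401990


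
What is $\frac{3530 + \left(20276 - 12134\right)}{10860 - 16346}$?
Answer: $- \frac{5836}{2743} \approx -2.1276$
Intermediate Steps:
$\frac{3530 + \left(20276 - 12134\right)}{10860 - 16346} = \frac{3530 + \left(20276 - 12134\right)}{-5486} = \left(3530 + 8142\right) \left(- \frac{1}{5486}\right) = 11672 \left(- \frac{1}{5486}\right) = - \frac{5836}{2743}$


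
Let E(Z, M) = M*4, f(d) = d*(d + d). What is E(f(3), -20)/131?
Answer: -80/131 ≈ -0.61069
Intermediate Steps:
f(d) = 2*d**2 (f(d) = d*(2*d) = 2*d**2)
E(Z, M) = 4*M
E(f(3), -20)/131 = (4*(-20))/131 = -80*1/131 = -80/131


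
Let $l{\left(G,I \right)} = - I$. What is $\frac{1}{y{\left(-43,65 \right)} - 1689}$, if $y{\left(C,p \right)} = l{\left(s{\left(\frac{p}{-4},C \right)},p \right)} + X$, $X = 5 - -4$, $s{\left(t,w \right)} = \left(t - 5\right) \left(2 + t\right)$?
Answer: $- \frac{1}{1745} \approx -0.00057307$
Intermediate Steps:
$s{\left(t,w \right)} = \left(-5 + t\right) \left(2 + t\right)$
$X = 9$ ($X = 5 + 4 = 9$)
$y{\left(C,p \right)} = 9 - p$ ($y{\left(C,p \right)} = - p + 9 = 9 - p$)
$\frac{1}{y{\left(-43,65 \right)} - 1689} = \frac{1}{\left(9 - 65\right) - 1689} = \frac{1}{-56 - 1689} = \frac{1}{-1745} = - \frac{1}{1745}$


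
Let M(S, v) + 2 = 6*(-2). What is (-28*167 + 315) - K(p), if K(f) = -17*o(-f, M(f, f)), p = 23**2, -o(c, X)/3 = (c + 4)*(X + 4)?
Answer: -272111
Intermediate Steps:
M(S, v) = -14 (M(S, v) = -2 + 6*(-2) = -2 - 12 = -14)
o(c, X) = -3*(4 + X)*(4 + c) (o(c, X) = -3*(c + 4)*(X + 4) = -3*(4 + c)*(4 + X) = -3*(4 + X)*(4 + c))
p = 529
K(f) = -2040 + 510*f (K(f) = -17*(-48 - 12*(-14) - (-12)*f - 3*(-14)*(-f)) = -17*(-48 + 168 + 12*f - 42*f) = -17*(120 - 30*f) = -2040 + 510*f)
(-28*167 + 315) - K(p) = (-28*167 + 315) - (-2040 + 510*529) = (-4676 + 315) - (-2040 + 269790) = -4361 - 1*267750 = -4361 - 267750 = -272111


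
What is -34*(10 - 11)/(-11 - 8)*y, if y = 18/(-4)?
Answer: 153/19 ≈ 8.0526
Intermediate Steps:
y = -9/2 (y = 18*(-1/4) = -9/2 ≈ -4.5000)
-34*(10 - 11)/(-11 - 8)*y = -34*(10 - 11)/(-11 - 8)*(-9)/2 = -34*(-1/(-19))*(-9)/2 = -34*(-1*(-1/19))*(-9)/2 = -34*(-9)/(19*2) = -34*(-9/38) = 153/19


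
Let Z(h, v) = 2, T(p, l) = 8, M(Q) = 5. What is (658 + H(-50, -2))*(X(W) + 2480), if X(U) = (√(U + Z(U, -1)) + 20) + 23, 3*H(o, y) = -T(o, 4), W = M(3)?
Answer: 1653406 + 1966*√7/3 ≈ 1.6551e+6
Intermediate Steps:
W = 5
H(o, y) = -8/3 (H(o, y) = (-1*8)/3 = (⅓)*(-8) = -8/3)
X(U) = 43 + √(2 + U) (X(U) = (√(U + 2) + 20) + 23 = (√(2 + U) + 20) + 23 = (20 + √(2 + U)) + 23 = 43 + √(2 + U))
(658 + H(-50, -2))*(X(W) + 2480) = (658 - 8/3)*((43 + √(2 + 5)) + 2480) = 1966*((43 + √7) + 2480)/3 = 1966*(2523 + √7)/3 = 1653406 + 1966*√7/3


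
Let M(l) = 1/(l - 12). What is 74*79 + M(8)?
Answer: 23383/4 ≈ 5845.8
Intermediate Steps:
M(l) = 1/(-12 + l)
74*79 + M(8) = 74*79 + 1/(-12 + 8) = 5846 + 1/(-4) = 5846 - ¼ = 23383/4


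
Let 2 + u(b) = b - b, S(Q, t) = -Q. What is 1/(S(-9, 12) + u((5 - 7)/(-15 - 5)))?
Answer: ⅐ ≈ 0.14286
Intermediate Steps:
u(b) = -2 (u(b) = -2 + (b - b) = -2 + 0 = -2)
1/(S(-9, 12) + u((5 - 7)/(-15 - 5))) = 1/(-1*(-9) - 2) = 1/(9 - 2) = 1/7 = ⅐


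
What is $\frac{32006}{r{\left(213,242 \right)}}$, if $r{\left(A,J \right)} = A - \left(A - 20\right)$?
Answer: $\frac{16003}{10} \approx 1600.3$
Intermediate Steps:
$r{\left(A,J \right)} = 20$ ($r{\left(A,J \right)} = A - \left(A - 20\right) = A - \left(-20 + A\right) = 20$)
$\frac{32006}{r{\left(213,242 \right)}} = \frac{32006}{20} = 32006 \cdot \frac{1}{20} = \frac{16003}{10}$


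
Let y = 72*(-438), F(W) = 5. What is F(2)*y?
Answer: -157680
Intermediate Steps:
y = -31536
F(2)*y = 5*(-31536) = -157680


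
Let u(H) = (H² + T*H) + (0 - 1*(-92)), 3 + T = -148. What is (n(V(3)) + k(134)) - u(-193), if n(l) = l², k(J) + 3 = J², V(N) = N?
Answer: -48522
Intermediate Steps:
T = -151 (T = -3 - 148 = -151)
u(H) = 92 + H² - 151*H (u(H) = (H² - 151*H) + (0 - 1*(-92)) = (H² - 151*H) + (0 + 92) = (H² - 151*H) + 92 = 92 + H² - 151*H)
k(J) = -3 + J²
(n(V(3)) + k(134)) - u(-193) = (3² + (-3 + 134²)) - (92 + (-193)² - 151*(-193)) = (9 + (-3 + 17956)) - (92 + 37249 + 29143) = (9 + 17953) - 1*66484 = 17962 - 66484 = -48522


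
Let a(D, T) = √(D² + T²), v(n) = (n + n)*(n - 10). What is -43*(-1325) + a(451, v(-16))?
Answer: 56975 + 25*√1433 ≈ 57921.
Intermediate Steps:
v(n) = 2*n*(-10 + n) (v(n) = (2*n)*(-10 + n) = 2*n*(-10 + n))
-43*(-1325) + a(451, v(-16)) = -43*(-1325) + √(451² + (2*(-16)*(-10 - 16))²) = 56975 + √(203401 + (2*(-16)*(-26))²) = 56975 + √(203401 + 832²) = 56975 + √(203401 + 692224) = 56975 + √895625 = 56975 + 25*√1433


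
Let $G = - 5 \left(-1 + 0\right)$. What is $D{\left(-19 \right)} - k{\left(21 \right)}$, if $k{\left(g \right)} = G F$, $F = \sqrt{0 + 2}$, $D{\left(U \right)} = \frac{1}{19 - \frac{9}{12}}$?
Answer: $\frac{4}{73} - 5 \sqrt{2} \approx -7.0163$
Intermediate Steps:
$D{\left(U \right)} = \frac{4}{73}$ ($D{\left(U \right)} = \frac{1}{19 - \frac{3}{4}} = \frac{1}{\frac{73}{4}} = \frac{4}{73}$)
$F = \sqrt{2} \approx 1.4142$
$G = 5$ ($G = \left(-5\right) \left(-1\right) = 5$)
$k{\left(g \right)} = 5 \sqrt{2}$
$D{\left(-19 \right)} - k{\left(21 \right)} = \frac{4}{73} - 5 \sqrt{2}$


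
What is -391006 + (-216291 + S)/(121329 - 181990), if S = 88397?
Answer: -23718687072/60661 ≈ -3.9100e+5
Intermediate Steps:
-391006 + (-216291 + S)/(121329 - 181990) = -391006 + (-216291 + 88397)/(121329 - 181990) = -391006 - 127894/(-60661) = -391006 - 127894*(-1/60661) = -391006 + 127894/60661 = -23718687072/60661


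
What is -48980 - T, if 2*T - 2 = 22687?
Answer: -120649/2 ≈ -60325.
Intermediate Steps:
T = 22689/2 (T = 1 + (½)*22687 = 1 + 22687/2 = 22689/2 ≈ 11345.)
-48980 - T = -48980 - 1*22689/2 = -48980 - 22689/2 = -120649/2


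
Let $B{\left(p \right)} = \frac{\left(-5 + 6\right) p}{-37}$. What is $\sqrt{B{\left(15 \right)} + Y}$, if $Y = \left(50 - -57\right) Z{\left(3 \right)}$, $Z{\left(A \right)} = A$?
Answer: $\frac{3 \sqrt{48766}}{37} \approx 17.905$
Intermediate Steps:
$Y = 321$ ($Y = \left(50 - -57\right) 3 = \left(50 + 57\right) 3 = 107 \cdot 3 = 321$)
$B{\left(p \right)} = - \frac{p}{37}$ ($B{\left(p \right)} = 1 p \left(- \frac{1}{37}\right) = p \left(- \frac{1}{37}\right) = - \frac{p}{37}$)
$\sqrt{B{\left(15 \right)} + Y} = \sqrt{\left(- \frac{1}{37}\right) 15 + 321} = \sqrt{- \frac{15}{37} + 321} = \sqrt{\frac{11862}{37}} = \frac{3 \sqrt{48766}}{37}$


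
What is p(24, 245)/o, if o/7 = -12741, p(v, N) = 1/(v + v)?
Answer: -1/4280976 ≈ -2.3359e-7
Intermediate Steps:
p(v, N) = 1/(2*v)
o = -89187 (o = 7*(-12741) = -89187)
p(24, 245)/o = ((½)/24)/(-89187) = ((½)*(1/24))*(-1/89187) = (1/48)*(-1/89187) = -1/4280976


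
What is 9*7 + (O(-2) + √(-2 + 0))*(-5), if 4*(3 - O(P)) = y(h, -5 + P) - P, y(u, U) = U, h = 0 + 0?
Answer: 167/4 - 5*I*√2 ≈ 41.75 - 7.0711*I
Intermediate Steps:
h = 0
O(P) = 17/4 (O(P) = 3 - ((-5 + P) - P)/4 = 3 - ¼*(-5) = 3 + 5/4 = 17/4)
9*7 + (O(-2) + √(-2 + 0))*(-5) = 9*7 + (17/4 + √(-2 + 0))*(-5) = 63 + (17/4 + √(-2))*(-5) = 63 + (17/4 + I*√2)*(-5) = 63 + (-85/4 - 5*I*√2) = 167/4 - 5*I*√2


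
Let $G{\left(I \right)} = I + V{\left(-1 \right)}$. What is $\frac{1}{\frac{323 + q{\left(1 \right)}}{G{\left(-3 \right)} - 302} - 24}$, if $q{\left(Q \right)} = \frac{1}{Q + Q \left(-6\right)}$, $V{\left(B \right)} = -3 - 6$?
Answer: $- \frac{785}{19647} \approx -0.039955$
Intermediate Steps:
$V{\left(B \right)} = -9$ ($V{\left(B \right)} = -3 - 6 = -9$)
$G{\left(I \right)} = -9 + I$ ($G{\left(I \right)} = I - 9 = -9 + I$)
$q{\left(Q \right)} = - \frac{1}{5 Q}$ ($q{\left(Q \right)} = \frac{1}{Q - 6 Q} = \frac{1}{\left(-5\right) Q} = - \frac{1}{5 Q}$)
$\frac{1}{\frac{323 + q{\left(1 \right)}}{G{\left(-3 \right)} - 302} - 24} = \frac{1}{\frac{323 - \frac{1}{5 \cdot 1}}{\left(-9 - 3\right) - 302} - 24} = \frac{1}{\frac{323 - \frac{1}{5}}{-12 - 302} - 24} = \frac{1}{\frac{323 - \frac{1}{5}}{-314} - 24} = \frac{1}{\frac{1614}{5} \left(- \frac{1}{314}\right) - 24} = \frac{1}{- \frac{807}{785} - 24} = \frac{1}{- \frac{19647}{785}} = - \frac{785}{19647}$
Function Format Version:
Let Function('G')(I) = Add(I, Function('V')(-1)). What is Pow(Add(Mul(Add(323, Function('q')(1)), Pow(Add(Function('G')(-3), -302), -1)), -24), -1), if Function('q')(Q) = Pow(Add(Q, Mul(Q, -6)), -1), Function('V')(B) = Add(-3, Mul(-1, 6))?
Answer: Rational(-785, 19647) ≈ -0.039955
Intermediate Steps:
Function('V')(B) = -9 (Function('V')(B) = Add(-3, -6) = -9)
Function('G')(I) = Add(-9, I) (Function('G')(I) = Add(I, -9) = Add(-9, I))
Function('q')(Q) = Mul(Rational(-1, 5), Pow(Q, -1)) (Function('q')(Q) = Pow(Add(Q, Mul(-6, Q)), -1) = Pow(Mul(-5, Q), -1) = Mul(Rational(-1, 5), Pow(Q, -1)))
Pow(Add(Mul(Add(323, Function('q')(1)), Pow(Add(Function('G')(-3), -302), -1)), -24), -1) = Pow(Add(Mul(Add(323, Mul(Rational(-1, 5), Pow(1, -1))), Pow(Add(Add(-9, -3), -302), -1)), -24), -1) = Pow(Add(Mul(Add(323, Mul(Rational(-1, 5), 1)), Pow(Add(-12, -302), -1)), -24), -1) = Pow(Add(Mul(Add(323, Rational(-1, 5)), Pow(-314, -1)), -24), -1) = Pow(Add(Mul(Rational(1614, 5), Rational(-1, 314)), -24), -1) = Pow(Add(Rational(-807, 785), -24), -1) = Pow(Rational(-19647, 785), -1) = Rational(-785, 19647)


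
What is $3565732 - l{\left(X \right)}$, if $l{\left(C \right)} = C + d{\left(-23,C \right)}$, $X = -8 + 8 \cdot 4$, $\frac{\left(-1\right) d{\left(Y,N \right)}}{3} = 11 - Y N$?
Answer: $3567397$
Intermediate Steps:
$d{\left(Y,N \right)} = -33 + 3 N Y$ ($d{\left(Y,N \right)} = - 3 \left(11 - Y N\right) = - 3 \left(11 - N Y\right) = -33 + 3 N Y$)
$X = 24$ ($X = -8 + 32 = 24$)
$l{\left(C \right)} = -33 - 68 C$ ($l{\left(C \right)} = C + \left(-33 + 3 C \left(-23\right)\right) = C - \left(33 + 69 C\right) = -33 - 68 C$)
$3565732 - l{\left(X \right)} = 3565732 - \left(-33 - 1632\right) = 3565732 - -1665 = 3565732 + 1665 = 3567397$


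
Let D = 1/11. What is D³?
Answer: 1/1331 ≈ 0.00075131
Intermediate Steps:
D = 1/11 ≈ 0.090909
D³ = (1/11)³ = 1/1331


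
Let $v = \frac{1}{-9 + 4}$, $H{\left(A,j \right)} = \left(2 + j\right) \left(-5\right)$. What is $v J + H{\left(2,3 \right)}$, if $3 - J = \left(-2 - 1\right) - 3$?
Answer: $- \frac{134}{5} \approx -26.8$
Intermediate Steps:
$H{\left(A,j \right)} = -10 - 5 j$
$v = - \frac{1}{5}$ ($v = \frac{1}{-5} = - \frac{1}{5} \approx -0.2$)
$J = 9$ ($J = 3 - \left(\left(-2 - 1\right) - 3\right) = 3 - \left(-3 - 3\right) = 3 - -6 = 3 + 6 = 9$)
$v J + H{\left(2,3 \right)} = \left(- \frac{1}{5}\right) 9 - 25 = - \frac{9}{5} - 25 = - \frac{134}{5}$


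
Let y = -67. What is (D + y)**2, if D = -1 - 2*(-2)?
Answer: 4096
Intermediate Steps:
D = 3 (D = -1 + 4 = 3)
(D + y)**2 = (3 - 67)**2 = (-64)**2 = 4096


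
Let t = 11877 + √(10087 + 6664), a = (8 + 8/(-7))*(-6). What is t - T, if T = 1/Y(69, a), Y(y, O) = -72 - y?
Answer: 1674658/141 + √16751 ≈ 12006.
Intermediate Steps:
a = -288/7 (a = (8 + 8*(-⅐))*(-6) = (8 - 8/7)*(-6) = (48/7)*(-6) = -288/7 ≈ -41.143)
T = -1/141 (T = 1/(-72 - 1*69) = 1/(-72 - 69) = 1/(-141) = -1/141 ≈ -0.0070922)
t = 11877 + √16751 ≈ 12006.
t - T = (11877 + √16751) - 1*(-1/141) = (11877 + √16751) + 1/141 = 1674658/141 + √16751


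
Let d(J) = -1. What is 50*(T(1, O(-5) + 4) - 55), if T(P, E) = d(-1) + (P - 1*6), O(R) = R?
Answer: -3050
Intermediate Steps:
T(P, E) = -7 + P (T(P, E) = -1 + (P - 1*6) = -1 + (P - 6) = -1 + (-6 + P) = -7 + P)
50*(T(1, O(-5) + 4) - 55) = 50*((-7 + 1) - 55) = 50*(-6 - 55) = 50*(-61) = -3050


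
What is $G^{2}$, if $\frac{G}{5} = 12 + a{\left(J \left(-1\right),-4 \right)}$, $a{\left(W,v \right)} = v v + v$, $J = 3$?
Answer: $14400$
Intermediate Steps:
$a{\left(W,v \right)} = v + v^{2}$ ($a{\left(W,v \right)} = v^{2} + v = v + v^{2}$)
$G = 120$ ($G = 5 \left(12 - 4 \left(1 - 4\right)\right) = 5 \left(12 - -12\right) = 5 \left(12 + 12\right) = 5 \cdot 24 = 120$)
$G^{2} = 120^{2} = 14400$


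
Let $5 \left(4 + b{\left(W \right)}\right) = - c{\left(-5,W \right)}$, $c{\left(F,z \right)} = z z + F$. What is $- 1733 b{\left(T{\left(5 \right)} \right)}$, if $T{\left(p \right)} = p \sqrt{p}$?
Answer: $48524$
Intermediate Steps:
$T{\left(p \right)} = p^{\frac{3}{2}}$
$c{\left(F,z \right)} = F + z^{2}$ ($c{\left(F,z \right)} = z^{2} + F = F + z^{2}$)
$b{\left(W \right)} = -3 - \frac{W^{2}}{5}$ ($b{\left(W \right)} = -4 + \frac{\left(-1\right) \left(-5 + W^{2}\right)}{5} = -4 + \frac{5 - W^{2}}{5} = -4 - \left(-1 + \frac{W^{2}}{5}\right) = -3 - \frac{W^{2}}{5}$)
$- 1733 b{\left(T{\left(5 \right)} \right)} = - 1733 \left(-3 - \frac{\left(5^{\frac{3}{2}}\right)^{2}}{5}\right) = - 1733 \left(-3 - \frac{\left(5 \sqrt{5}\right)^{2}}{5}\right) = - 1733 \left(-3 - 25\right) = \left(-1733\right) \left(-28\right) = 48524$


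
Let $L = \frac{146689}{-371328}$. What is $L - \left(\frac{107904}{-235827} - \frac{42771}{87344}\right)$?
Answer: $\frac{553405393771}{1002180481152} \approx 0.5522$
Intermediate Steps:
$L = - \frac{146689}{371328}$ ($L = 146689 \left(- \frac{1}{371328}\right) = - \frac{146689}{371328} \approx -0.39504$)
$L - \left(\frac{107904}{-235827} - \frac{42771}{87344}\right) = - \frac{146689}{371328} - \left(\frac{107904}{-235827} - \frac{42771}{87344}\right) = - \frac{146689}{371328} - \left(107904 \left(- \frac{1}{235827}\right) - \frac{807}{1648}\right) = - \frac{146689}{371328} - \left(- \frac{35968}{78609} - \frac{807}{1648}\right) = - \frac{146689}{371328} - - \frac{122712727}{129547632} = - \frac{146689}{371328} + \frac{122712727}{129547632} = \frac{553405393771}{1002180481152}$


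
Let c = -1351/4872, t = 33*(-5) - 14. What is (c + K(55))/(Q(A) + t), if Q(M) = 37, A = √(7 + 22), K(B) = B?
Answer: -38087/98832 ≈ -0.38537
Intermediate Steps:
A = √29 ≈ 5.3852
t = -179 (t = -165 - 14 = -179)
c = -193/696 (c = -1351*1/4872 = -193/696 ≈ -0.27730)
(c + K(55))/(Q(A) + t) = (-193/696 + 55)/(37 - 179) = (38087/696)/(-142) = (38087/696)*(-1/142) = -38087/98832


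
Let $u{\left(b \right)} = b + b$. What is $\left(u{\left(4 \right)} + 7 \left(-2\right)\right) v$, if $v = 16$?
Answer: $-96$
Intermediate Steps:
$u{\left(b \right)} = 2 b$
$\left(u{\left(4 \right)} + 7 \left(-2\right)\right) v = \left(2 \cdot 4 + 7 \left(-2\right)\right) 16 = \left(8 - 14\right) 16 = \left(-6\right) 16 = -96$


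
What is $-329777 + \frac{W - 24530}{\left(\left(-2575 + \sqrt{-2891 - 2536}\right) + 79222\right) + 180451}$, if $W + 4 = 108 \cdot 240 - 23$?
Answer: $\frac{- 2967993 \sqrt{67} + 84785005783 i}{- 257098 i + 9 \sqrt{67}} \approx -3.2978 \cdot 10^{5} - 1.4901 \cdot 10^{-6} i$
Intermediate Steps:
$W = 25893$ ($W = -4 + \left(108 \cdot 240 - 23\right) = -4 + \left(25920 - 23\right) = -4 + 25897 = 25893$)
$-329777 + \frac{W - 24530}{\left(\left(-2575 + \sqrt{-2891 - 2536}\right) + 79222\right) + 180451} = -329777 + \frac{25893 - 24530}{\left(\left(-2575 + \sqrt{-2891 - 2536}\right) + 79222\right) + 180451} = -329777 + \frac{1363}{\left(\left(-2575 + \sqrt{-5427}\right) + 79222\right) + 180451} = -329777 + \frac{1363}{\left(\left(-2575 + 9 i \sqrt{67}\right) + 79222\right) + 180451} = -329777 + \frac{1363}{\left(76647 + 9 i \sqrt{67}\right) + 180451} = -329777 + \frac{1363}{257098 + 9 i \sqrt{67}}$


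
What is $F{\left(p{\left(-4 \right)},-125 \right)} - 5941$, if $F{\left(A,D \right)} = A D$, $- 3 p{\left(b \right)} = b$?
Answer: $- \frac{18323}{3} \approx -6107.7$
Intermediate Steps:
$p{\left(b \right)} = - \frac{b}{3}$
$F{\left(p{\left(-4 \right)},-125 \right)} - 5941 = \left(- \frac{1}{3}\right) \left(-4\right) \left(-125\right) - 5941 = \frac{4}{3} \left(-125\right) - 5941 = - \frac{500}{3} - 5941 = - \frac{18323}{3}$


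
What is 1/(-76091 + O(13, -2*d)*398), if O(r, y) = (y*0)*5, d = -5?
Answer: -1/76091 ≈ -1.3142e-5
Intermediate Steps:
O(r, y) = 0 (O(r, y) = 0*5 = 0)
1/(-76091 + O(13, -2*d)*398) = 1/(-76091 + 0*398) = 1/(-76091 + 0) = 1/(-76091) = -1/76091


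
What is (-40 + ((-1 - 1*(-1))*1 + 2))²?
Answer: 1444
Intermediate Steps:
(-40 + ((-1 - 1*(-1))*1 + 2))² = (-40 + ((-1 + 1)*1 + 2))² = (-40 + (0*1 + 2))² = (-40 + (0 + 2))² = (-40 + 2)² = (-38)² = 1444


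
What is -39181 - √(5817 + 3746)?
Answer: -39181 - √9563 ≈ -39279.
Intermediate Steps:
-39181 - √(5817 + 3746) = -39181 - √9563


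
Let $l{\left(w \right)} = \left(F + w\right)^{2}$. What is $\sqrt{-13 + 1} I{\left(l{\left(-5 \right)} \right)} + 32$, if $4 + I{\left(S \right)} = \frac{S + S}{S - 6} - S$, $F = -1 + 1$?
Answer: $32 - \frac{1002 i \sqrt{3}}{19} \approx 32.0 - 91.343 i$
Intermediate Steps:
$F = 0$
$l{\left(w \right)} = w^{2}$ ($l{\left(w \right)} = \left(0 + w\right)^{2} = w^{2}$)
$I{\left(S \right)} = -4 - S + \frac{2 S}{-6 + S}$ ($I{\left(S \right)} = -4 - \left(S - \frac{S + S}{S - 6}\right) = -4 - \left(S - \frac{2 S}{-6 + S}\right) = -4 - S + \frac{2 S}{-6 + S}$)
$\sqrt{-13 + 1} I{\left(l{\left(-5 \right)} \right)} + 32 = \sqrt{-13 + 1} \frac{24 - \left(\left(-5\right)^{2}\right)^{2} + 4 \left(-5\right)^{2}}{-6 + \left(-5\right)^{2}} + 32 = \sqrt{-12} \frac{24 - 25^{2} + 4 \cdot 25}{-6 + 25} + 32 = 2 i \sqrt{3} \frac{24 - 625 + 100}{19} + 32 = 2 i \sqrt{3} \cdot \frac{1}{19} \left(-501\right) + 32 = 2 i \sqrt{3} \left(- \frac{501}{19}\right) + 32 = - \frac{1002 i \sqrt{3}}{19} + 32 = 32 - \frac{1002 i \sqrt{3}}{19}$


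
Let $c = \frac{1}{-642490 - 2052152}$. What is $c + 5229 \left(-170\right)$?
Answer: $- \frac{2395348113061}{2694642} \approx -8.8893 \cdot 10^{5}$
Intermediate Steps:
$c = - \frac{1}{2694642}$ ($c = \frac{1}{-2694642} = - \frac{1}{2694642} \approx -3.7111 \cdot 10^{-7}$)
$c + 5229 \left(-170\right) = - \frac{1}{2694642} + 5229 \left(-170\right) = - \frac{1}{2694642} - 888930 = - \frac{2395348113061}{2694642}$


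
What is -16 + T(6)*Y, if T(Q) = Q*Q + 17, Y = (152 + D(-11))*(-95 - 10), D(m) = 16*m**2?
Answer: -11619736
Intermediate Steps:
Y = -219240 (Y = (152 + 16*(-11)**2)*(-95 - 10) = (152 + 16*121)*(-105) = (152 + 1936)*(-105) = 2088*(-105) = -219240)
T(Q) = 17 + Q**2 (T(Q) = Q**2 + 17 = 17 + Q**2)
-16 + T(6)*Y = -16 + (17 + 6**2)*(-219240) = -16 + (17 + 36)*(-219240) = -16 + 53*(-219240) = -16 - 11619720 = -11619736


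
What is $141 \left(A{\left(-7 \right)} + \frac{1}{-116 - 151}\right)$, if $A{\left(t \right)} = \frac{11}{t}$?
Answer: $- \frac{138368}{623} \approx -222.1$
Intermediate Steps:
$141 \left(A{\left(-7 \right)} + \frac{1}{-116 - 151}\right) = 141 \left(\frac{11}{-7} + \frac{1}{-116 - 151}\right) = 141 \left(11 \left(- \frac{1}{7}\right) + \frac{1}{-267}\right) = 141 \left(- \frac{11}{7} - \frac{1}{267}\right) = 141 \left(- \frac{2944}{1869}\right) = - \frac{138368}{623}$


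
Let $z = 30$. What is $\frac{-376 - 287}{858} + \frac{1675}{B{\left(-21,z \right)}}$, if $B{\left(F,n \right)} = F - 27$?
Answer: $- \frac{18833}{528} \approx -35.669$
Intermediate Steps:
$B{\left(F,n \right)} = -27 + F$
$\frac{-376 - 287}{858} + \frac{1675}{B{\left(-21,z \right)}} = \frac{-376 - 287}{858} + \frac{1675}{-27 - 21} = \left(-376 - 287\right) \frac{1}{858} + \frac{1675}{-48} = \left(-663\right) \frac{1}{858} + 1675 \left(- \frac{1}{48}\right) = - \frac{17}{22} - \frac{1675}{48} = - \frac{18833}{528}$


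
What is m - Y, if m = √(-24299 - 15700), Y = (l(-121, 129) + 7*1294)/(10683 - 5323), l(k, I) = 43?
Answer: -9101/5360 + I*√39999 ≈ -1.6979 + 200.0*I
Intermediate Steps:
Y = 9101/5360 (Y = (43 + 7*1294)/(10683 - 5323) = (43 + 9058)/5360 = 9101*(1/5360) = 9101/5360 ≈ 1.6979)
m = I*√39999 (m = √(-39999) = I*√39999 ≈ 200.0*I)
m - Y = I*√39999 - 1*9101/5360 = I*√39999 - 9101/5360 = -9101/5360 + I*√39999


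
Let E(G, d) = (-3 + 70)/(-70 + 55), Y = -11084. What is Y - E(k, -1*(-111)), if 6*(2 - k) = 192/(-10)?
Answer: -166193/15 ≈ -11080.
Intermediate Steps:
k = 26/5 (k = 2 - 32/(-10) = 2 - 32*(-1)/10 = 2 - ⅙*(-96/5) = 2 + 16/5 = 26/5 ≈ 5.2000)
E(G, d) = -67/15 (E(G, d) = 67/(-15) = 67*(-1/15) = -67/15)
Y - E(k, -1*(-111)) = -11084 - 1*(-67/15) = -11084 + 67/15 = -166193/15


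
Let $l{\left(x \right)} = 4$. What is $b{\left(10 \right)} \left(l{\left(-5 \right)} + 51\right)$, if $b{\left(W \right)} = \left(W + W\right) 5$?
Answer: $5500$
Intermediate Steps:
$b{\left(W \right)} = 10 W$ ($b{\left(W \right)} = 2 W 5 = 10 W$)
$b{\left(10 \right)} \left(l{\left(-5 \right)} + 51\right) = 10 \cdot 10 \left(4 + 51\right) = 100 \cdot 55 = 5500$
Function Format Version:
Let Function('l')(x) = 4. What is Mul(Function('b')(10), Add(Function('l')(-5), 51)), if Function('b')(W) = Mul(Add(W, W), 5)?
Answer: 5500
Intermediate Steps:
Function('b')(W) = Mul(10, W) (Function('b')(W) = Mul(Mul(2, W), 5) = Mul(10, W))
Mul(Function('b')(10), Add(Function('l')(-5), 51)) = Mul(Mul(10, 10), Add(4, 51)) = Mul(100, 55) = 5500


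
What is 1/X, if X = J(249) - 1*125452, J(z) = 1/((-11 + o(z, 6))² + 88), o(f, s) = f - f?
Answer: -209/26219467 ≈ -7.9712e-6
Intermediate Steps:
o(f, s) = 0
J(z) = 1/209 (J(z) = 1/((-11 + 0)² + 88) = 1/((-11)² + 88) = 1/(121 + 88) = 1/209)
X = -26219467/209 (X = 1/209 - 1*125452 = 1/209 - 125452 = -26219467/209 ≈ -1.2545e+5)
1/X = 1/(-26219467/209) = -209/26219467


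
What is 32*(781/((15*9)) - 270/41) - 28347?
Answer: -157042373/5535 ≈ -28373.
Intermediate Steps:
32*(781/((15*9)) - 270/41) - 28347 = 32*(781/135 - 270*1/41) - 28347 = 32*(781*(1/135) - 270/41) - 28347 = 32*(781/135 - 270/41) - 28347 = 32*(-4429/5535) - 28347 = -141728/5535 - 28347 = -157042373/5535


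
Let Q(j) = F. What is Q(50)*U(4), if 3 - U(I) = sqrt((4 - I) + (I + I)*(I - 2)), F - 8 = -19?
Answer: 11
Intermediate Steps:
F = -11 (F = 8 - 19 = -11)
Q(j) = -11
U(I) = 3 - sqrt(4 - I + 2*I*(-2 + I)) (U(I) = 3 - sqrt((4 - I) + (I + I)*(I - 2)) = 3 - sqrt((4 - I) + (2*I)*(-2 + I)) = 3 - sqrt((4 - I) + 2*I*(-2 + I)) = 3 - sqrt(4 - I + 2*I*(-2 + I)))
Q(50)*U(4) = -11*(3 - sqrt(4 - 5*4 + 2*4**2)) = -11*(3 - sqrt(4 - 20 + 2*16)) = -11*(3 - sqrt(4 - 20 + 32)) = -11*(3 - sqrt(16)) = -11*(3 - 1*4) = -11*(3 - 4) = -11*(-1) = 11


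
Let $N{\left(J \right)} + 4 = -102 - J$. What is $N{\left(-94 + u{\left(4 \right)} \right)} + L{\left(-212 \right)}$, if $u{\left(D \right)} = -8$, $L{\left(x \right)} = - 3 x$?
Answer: $632$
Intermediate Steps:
$N{\left(J \right)} = -106 - J$ ($N{\left(J \right)} = -4 - \left(102 + J\right) = -106 - J$)
$N{\left(-94 + u{\left(4 \right)} \right)} + L{\left(-212 \right)} = \left(-106 - \left(-94 - 8\right)\right) - -636 = \left(-106 - -102\right) + 636 = \left(-106 + 102\right) + 636 = -4 + 636 = 632$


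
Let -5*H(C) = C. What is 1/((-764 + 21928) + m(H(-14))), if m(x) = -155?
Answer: 1/21009 ≈ 4.7599e-5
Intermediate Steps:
H(C) = -C/5
1/((-764 + 21928) + m(H(-14))) = 1/((-764 + 21928) - 155) = 1/(21164 - 155) = 1/21009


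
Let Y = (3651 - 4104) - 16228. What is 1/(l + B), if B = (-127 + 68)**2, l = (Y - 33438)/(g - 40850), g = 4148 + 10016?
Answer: 26686/92944085 ≈ 0.00028712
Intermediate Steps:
g = 14164
Y = -16681 (Y = -453 - 16228 = -16681)
l = 50119/26686 (l = (-16681 - 33438)/(14164 - 40850) = -50119/(-26686) = -50119*(-1/26686) = 50119/26686 ≈ 1.8781)
B = 3481 (B = (-59)**2 = 3481)
1/(l + B) = 1/(50119/26686 + 3481) = 1/(92944085/26686) = 26686/92944085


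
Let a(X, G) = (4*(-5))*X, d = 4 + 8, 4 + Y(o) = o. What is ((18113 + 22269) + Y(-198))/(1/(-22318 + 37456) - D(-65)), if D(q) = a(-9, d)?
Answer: -608244840/2724839 ≈ -223.22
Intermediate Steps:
Y(o) = -4 + o
d = 12
a(X, G) = -20*X
D(q) = 180 (D(q) = -20*(-9) = 180)
((18113 + 22269) + Y(-198))/(1/(-22318 + 37456) - D(-65)) = ((18113 + 22269) + (-4 - 198))/(1/(-22318 + 37456) - 1*180) = (40382 - 202)/(1/15138 - 180) = 40180/(1/15138 - 180) = 40180/(-2724839/15138) = 40180*(-15138/2724839) = -608244840/2724839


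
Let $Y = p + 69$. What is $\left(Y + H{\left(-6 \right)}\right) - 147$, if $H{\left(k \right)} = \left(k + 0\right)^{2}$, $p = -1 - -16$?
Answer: $-27$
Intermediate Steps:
$p = 15$ ($p = -1 + 16 = 15$)
$Y = 84$ ($Y = 15 + 69 = 84$)
$H{\left(k \right)} = k^{2}$
$\left(Y + H{\left(-6 \right)}\right) - 147 = \left(84 + \left(-6\right)^{2}\right) - 147 = \left(84 + 36\right) - 147 = 120 - 147 = -27$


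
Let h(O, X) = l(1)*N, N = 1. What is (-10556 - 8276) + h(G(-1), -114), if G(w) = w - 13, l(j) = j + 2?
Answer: -18829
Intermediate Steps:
l(j) = 2 + j
G(w) = -13 + w
h(O, X) = 3 (h(O, X) = (2 + 1)*1 = 3*1 = 3)
(-10556 - 8276) + h(G(-1), -114) = (-10556 - 8276) + 3 = -18832 + 3 = -18829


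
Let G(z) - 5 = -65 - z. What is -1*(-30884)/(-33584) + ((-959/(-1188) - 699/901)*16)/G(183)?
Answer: -503196295039/545958892116 ≈ -0.92167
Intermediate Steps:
G(z) = -60 - z (G(z) = 5 + (-65 - z) = -60 - z)
-1*(-30884)/(-33584) + ((-959/(-1188) - 699/901)*16)/G(183) = -1*(-30884)/(-33584) + ((-959/(-1188) - 699/901)*16)/(-60 - 1*183) = 30884*(-1/33584) + ((-959*(-1/1188) - 699*1/901)*16)/(-60 - 183) = -7721/8396 + ((959/1188 - 699/901)*16)/(-243) = -7721/8396 + ((33647/1070388)*16)*(-1/243) = -7721/8396 + (134588/267597)*(-1/243) = -7721/8396 - 134588/65026071 = -503196295039/545958892116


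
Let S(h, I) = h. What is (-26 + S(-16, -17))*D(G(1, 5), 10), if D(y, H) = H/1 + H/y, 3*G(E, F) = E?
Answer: -1680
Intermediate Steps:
G(E, F) = E/3
D(y, H) = H + H/y (D(y, H) = H*1 + H/y = H + H/y)
(-26 + S(-16, -17))*D(G(1, 5), 10) = (-26 - 16)*(10 + 10/(((⅓)*1))) = -42*(10 + 10/(⅓)) = -42*(10 + 10*3) = -42*(10 + 30) = -42*40 = -1680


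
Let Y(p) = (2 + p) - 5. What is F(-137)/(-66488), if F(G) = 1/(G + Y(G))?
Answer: 1/18417176 ≈ 5.4297e-8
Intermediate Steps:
Y(p) = -3 + p
F(G) = 1/(-3 + 2*G) (F(G) = 1/(G + (-3 + G)) = 1/(-3 + 2*G))
F(-137)/(-66488) = 1/((-3 + 2*(-137))*(-66488)) = -1/66488/(-3 - 274) = -1/66488/(-277) = -1/277*(-1/66488) = 1/18417176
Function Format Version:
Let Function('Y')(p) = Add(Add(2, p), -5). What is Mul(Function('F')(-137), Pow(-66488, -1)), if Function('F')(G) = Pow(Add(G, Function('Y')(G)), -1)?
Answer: Rational(1, 18417176) ≈ 5.4297e-8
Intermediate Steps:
Function('Y')(p) = Add(-3, p)
Function('F')(G) = Pow(Add(-3, Mul(2, G)), -1) (Function('F')(G) = Pow(Add(G, Add(-3, G)), -1) = Pow(Add(-3, Mul(2, G)), -1))
Mul(Function('F')(-137), Pow(-66488, -1)) = Mul(Pow(Add(-3, Mul(2, -137)), -1), Pow(-66488, -1)) = Mul(Pow(Add(-3, -274), -1), Rational(-1, 66488)) = Mul(Pow(-277, -1), Rational(-1, 66488)) = Mul(Rational(-1, 277), Rational(-1, 66488)) = Rational(1, 18417176)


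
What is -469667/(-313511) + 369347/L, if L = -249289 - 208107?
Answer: 9002678165/13036243396 ≈ 0.69059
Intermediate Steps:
L = -457396
-469667/(-313511) + 369347/L = -469667/(-313511) + 369347/(-457396) = -469667*(-1/313511) + 369347*(-1/457396) = 42697/28501 - 369347/457396 = 9002678165/13036243396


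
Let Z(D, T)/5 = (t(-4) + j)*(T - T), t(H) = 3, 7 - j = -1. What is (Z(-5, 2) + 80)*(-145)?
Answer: -11600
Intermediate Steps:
j = 8 (j = 7 - 1*(-1) = 7 + 1 = 8)
Z(D, T) = 0 (Z(D, T) = 5*((3 + 8)*(T - T)) = 5*(11*0) = 5*0 = 0)
(Z(-5, 2) + 80)*(-145) = (0 + 80)*(-145) = 80*(-145) = -11600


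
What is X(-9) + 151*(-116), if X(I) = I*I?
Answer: -17435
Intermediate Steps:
X(I) = I**2
X(-9) + 151*(-116) = (-9)**2 + 151*(-116) = 81 - 17516 = -17435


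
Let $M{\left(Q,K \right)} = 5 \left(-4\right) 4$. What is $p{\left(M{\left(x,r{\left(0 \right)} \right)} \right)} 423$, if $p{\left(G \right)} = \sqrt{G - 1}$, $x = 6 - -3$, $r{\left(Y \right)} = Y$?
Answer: $3807 i \approx 3807.0 i$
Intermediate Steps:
$x = 9$ ($x = 6 + 3 = 9$)
$M{\left(Q,K \right)} = -80$ ($M{\left(Q,K \right)} = \left(-20\right) 4 = -80$)
$p{\left(G \right)} = \sqrt{-1 + G}$
$p{\left(M{\left(x,r{\left(0 \right)} \right)} \right)} 423 = \sqrt{-1 - 80} \cdot 423 = \sqrt{-81} \cdot 423 = 9 i 423 = 3807 i$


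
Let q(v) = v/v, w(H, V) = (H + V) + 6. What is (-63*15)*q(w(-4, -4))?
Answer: -945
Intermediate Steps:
w(H, V) = 6 + H + V
q(v) = 1
(-63*15)*q(w(-4, -4)) = -63*15*1 = -945*1 = -945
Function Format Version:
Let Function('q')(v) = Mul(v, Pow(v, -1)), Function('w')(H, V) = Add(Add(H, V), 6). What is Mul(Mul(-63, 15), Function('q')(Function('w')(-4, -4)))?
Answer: -945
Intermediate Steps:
Function('w')(H, V) = Add(6, H, V)
Function('q')(v) = 1
Mul(Mul(-63, 15), Function('q')(Function('w')(-4, -4))) = Mul(Mul(-63, 15), 1) = Mul(-945, 1) = -945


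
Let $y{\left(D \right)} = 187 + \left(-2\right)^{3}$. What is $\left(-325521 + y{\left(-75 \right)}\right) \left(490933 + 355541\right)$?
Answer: $-275393544108$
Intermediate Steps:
$y{\left(D \right)} = 179$ ($y{\left(D \right)} = 187 - 8 = 179$)
$\left(-325521 + y{\left(-75 \right)}\right) \left(490933 + 355541\right) = \left(-325521 + 179\right) \left(490933 + 355541\right) = \left(-325342\right) 846474 = -275393544108$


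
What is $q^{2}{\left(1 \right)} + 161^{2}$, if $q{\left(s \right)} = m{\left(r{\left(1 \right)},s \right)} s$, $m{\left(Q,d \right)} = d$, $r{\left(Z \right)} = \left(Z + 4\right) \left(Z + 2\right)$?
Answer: $25922$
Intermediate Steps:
$r{\left(Z \right)} = \left(2 + Z\right) \left(4 + Z\right)$ ($r{\left(Z \right)} = \left(4 + Z\right) \left(2 + Z\right) = \left(2 + Z\right) \left(4 + Z\right)$)
$q{\left(s \right)} = s^{2}$ ($q{\left(s \right)} = s s = s^{2}$)
$q^{2}{\left(1 \right)} + 161^{2} = \left(1^{2}\right)^{2} + 161^{2} = 1^{2} + 25921 = 1 + 25921 = 25922$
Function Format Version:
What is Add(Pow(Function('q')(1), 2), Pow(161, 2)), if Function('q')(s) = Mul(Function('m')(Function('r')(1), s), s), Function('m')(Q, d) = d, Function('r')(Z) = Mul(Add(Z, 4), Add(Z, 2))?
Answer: 25922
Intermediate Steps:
Function('r')(Z) = Mul(Add(2, Z), Add(4, Z)) (Function('r')(Z) = Mul(Add(4, Z), Add(2, Z)) = Mul(Add(2, Z), Add(4, Z)))
Function('q')(s) = Pow(s, 2) (Function('q')(s) = Mul(s, s) = Pow(s, 2))
Add(Pow(Function('q')(1), 2), Pow(161, 2)) = Add(Pow(Pow(1, 2), 2), Pow(161, 2)) = Add(Pow(1, 2), 25921) = Add(1, 25921) = 25922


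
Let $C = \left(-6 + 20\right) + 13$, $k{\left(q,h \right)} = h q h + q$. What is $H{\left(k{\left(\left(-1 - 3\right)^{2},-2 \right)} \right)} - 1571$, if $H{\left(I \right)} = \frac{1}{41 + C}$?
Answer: $- \frac{106827}{68} \approx -1571.0$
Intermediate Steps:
$k{\left(q,h \right)} = q + q h^{2}$ ($k{\left(q,h \right)} = q h^{2} + q = q + q h^{2}$)
$C = 27$ ($C = 14 + 13 = 27$)
$H{\left(I \right)} = \frac{1}{68}$ ($H{\left(I \right)} = \frac{1}{41 + 27} = \frac{1}{68}$)
$H{\left(k{\left(\left(-1 - 3\right)^{2},-2 \right)} \right)} - 1571 = \frac{1}{68} - 1571 = - \frac{106827}{68}$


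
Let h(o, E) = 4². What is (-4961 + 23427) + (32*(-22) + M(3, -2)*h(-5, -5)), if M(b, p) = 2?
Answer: 17794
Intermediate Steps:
h(o, E) = 16
(-4961 + 23427) + (32*(-22) + M(3, -2)*h(-5, -5)) = (-4961 + 23427) + (32*(-22) + 2*16) = 18466 + (-704 + 32) = 18466 - 672 = 17794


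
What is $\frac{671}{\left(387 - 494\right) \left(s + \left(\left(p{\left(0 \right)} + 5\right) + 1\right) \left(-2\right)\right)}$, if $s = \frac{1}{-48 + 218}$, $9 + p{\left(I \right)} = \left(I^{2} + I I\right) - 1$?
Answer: $- \frac{114070}{145627} \approx -0.7833$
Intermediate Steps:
$p{\left(I \right)} = -10 + 2 I^{2}$ ($p{\left(I \right)} = -9 - \left(1 - I^{2} - I I\right) = -9 + \left(\left(I^{2} + I^{2}\right) - 1\right) = -9 + \left(2 I^{2} - 1\right) = -9 + \left(-1 + 2 I^{2}\right) = -10 + 2 I^{2}$)
$s = \frac{1}{170} \approx 0.0058824$
$\frac{671}{\left(387 - 494\right) \left(s + \left(\left(p{\left(0 \right)} + 5\right) + 1\right) \left(-2\right)\right)} = \frac{671}{\left(387 - 494\right) \left(\frac{1}{170} + \left(\left(\left(-10 + 2 \cdot 0^{2}\right) + 5\right) + 1\right) \left(-2\right)\right)} = \frac{671}{\left(-107\right) \left(\frac{1}{170} + \left(\left(\left(-10 + 2 \cdot 0\right) + 5\right) + 1\right) \left(-2\right)\right)} = \frac{671}{\left(-107\right) \left(\frac{1}{170} + \left(\left(\left(-10 + 0\right) + 5\right) + 1\right) \left(-2\right)\right)} = \frac{671}{\left(-107\right) \left(\frac{1}{170} + \left(\left(-10 + 5\right) + 1\right) \left(-2\right)\right)} = \frac{671}{\left(-107\right) \left(\frac{1}{170} + \left(-5 + 1\right) \left(-2\right)\right)} = \frac{671}{\left(-107\right) \left(\frac{1}{170} - -8\right)} = \frac{671}{\left(-107\right) \left(\frac{1}{170} + 8\right)} = \frac{671}{\left(-107\right) \frac{1361}{170}} = \frac{671}{- \frac{145627}{170}} = 671 \left(- \frac{170}{145627}\right) = - \frac{114070}{145627}$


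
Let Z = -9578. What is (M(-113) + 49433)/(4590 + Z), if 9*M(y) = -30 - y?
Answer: -111245/11223 ≈ -9.9122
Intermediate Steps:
M(y) = -10/3 - y/9 (M(y) = (-30 - y)/9 = -10/3 - y/9)
(M(-113) + 49433)/(4590 + Z) = ((-10/3 - ⅑*(-113)) + 49433)/(4590 - 9578) = ((-10/3 + 113/9) + 49433)/(-4988) = (83/9 + 49433)*(-1/4988) = (444980/9)*(-1/4988) = -111245/11223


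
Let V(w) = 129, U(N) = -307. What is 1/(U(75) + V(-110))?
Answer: -1/178 ≈ -0.0056180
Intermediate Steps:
1/(U(75) + V(-110)) = 1/(-307 + 129) = 1/(-178) = -1/178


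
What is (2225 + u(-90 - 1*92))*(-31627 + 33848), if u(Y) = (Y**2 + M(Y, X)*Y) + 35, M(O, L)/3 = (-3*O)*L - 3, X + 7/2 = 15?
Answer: -7532103952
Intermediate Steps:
X = 23/2 (X = -7/2 + 15 = 23/2 ≈ 11.500)
M(O, L) = -9 - 9*L*O (M(O, L) = 3*((-3*O)*L - 3) = 3*(-3*L*O - 3) = 3*(-3 - 3*L*O) = -9 - 9*L*O)
u(Y) = 35 + Y**2 + Y*(-9 - 207*Y/2) (u(Y) = (Y**2 + (-9 - 9*23/2*Y)*Y) + 35 = (Y**2 + (-9 - 207*Y/2)*Y) + 35 = (Y**2 + Y*(-9 - 207*Y/2)) + 35 = 35 + Y**2 + Y*(-9 - 207*Y/2))
(2225 + u(-90 - 1*92))*(-31627 + 33848) = (2225 + (35 - 9*(-90 - 1*92) - 205*(-90 - 1*92)**2/2))*(-31627 + 33848) = (2225 + (35 - 9*(-90 - 92) - 205*(-90 - 92)**2/2))*2221 = (2225 + (35 - 9*(-182) - 205/2*(-182)**2))*2221 = (2225 + (35 + 1638 - 205/2*33124))*2221 = (2225 + (35 + 1638 - 3395210))*2221 = (2225 - 3393537)*2221 = -3391312*2221 = -7532103952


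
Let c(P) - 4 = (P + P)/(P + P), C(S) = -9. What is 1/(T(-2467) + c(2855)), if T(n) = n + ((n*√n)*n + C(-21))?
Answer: -2471/91378862478482948 - 6086089*I*√2467/91378862478482948 ≈ -2.7041e-14 - 3.3081e-9*I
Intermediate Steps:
c(P) = 5 (c(P) = 4 + (P + P)/(P + P) = 4 + (2*P)/((2*P)) = 4 + (2*P)*(1/(2*P)) = 4 + 1 = 5)
T(n) = -9 + n + n^(5/2) (T(n) = n + ((n*√n)*n - 9) = n + (n^(3/2)*n - 9) = n + (n^(5/2) - 9) = n + (-9 + n^(5/2)) = -9 + n + n^(5/2))
1/(T(-2467) + c(2855)) = 1/((-9 - 2467 + (-2467)^(5/2)) + 5) = 1/((-9 - 2467 + 6086089*I*√2467) + 5) = 1/((-2476 + 6086089*I*√2467) + 5) = 1/(-2471 + 6086089*I*√2467)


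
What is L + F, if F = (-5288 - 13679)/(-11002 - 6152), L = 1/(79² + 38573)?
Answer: 70833691/64061613 ≈ 1.1057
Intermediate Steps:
L = 1/44814 (L = 1/(6241 + 38573) = 1/44814 ≈ 2.2314e-5)
F = 18967/17154 (F = -18967/(-17154) = -18967*(-1/17154) = 18967/17154 ≈ 1.1057)
L + F = 1/44814 + 18967/17154 = 70833691/64061613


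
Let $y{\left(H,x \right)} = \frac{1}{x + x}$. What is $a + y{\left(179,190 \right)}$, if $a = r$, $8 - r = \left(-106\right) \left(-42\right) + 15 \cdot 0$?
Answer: $- \frac{1688719}{380} \approx -4444.0$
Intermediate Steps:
$r = -4444$ ($r = 8 - \left(\left(-106\right) \left(-42\right) + 15 \cdot 0\right) = 8 - \left(4452 + 0\right) = 8 - 4452 = -4444$)
$a = -4444$
$y{\left(H,x \right)} = \frac{1}{2 x}$
$a + y{\left(179,190 \right)} = -4444 + \frac{1}{2 \cdot 190} = -4444 + \frac{1}{2} \cdot \frac{1}{190} = -4444 + \frac{1}{380} = - \frac{1688719}{380}$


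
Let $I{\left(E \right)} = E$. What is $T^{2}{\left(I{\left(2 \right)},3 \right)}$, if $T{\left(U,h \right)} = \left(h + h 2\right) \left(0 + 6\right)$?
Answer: $2916$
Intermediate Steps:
$T{\left(U,h \right)} = 18 h$ ($T{\left(U,h \right)} = \left(h + 2 h\right) 6 = 3 h 6 = 18 h$)
$T^{2}{\left(I{\left(2 \right)},3 \right)} = \left(18 \cdot 3\right)^{2} = 54^{2} = 2916$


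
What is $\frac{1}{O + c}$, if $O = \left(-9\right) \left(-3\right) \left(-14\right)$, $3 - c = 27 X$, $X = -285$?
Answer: $\frac{1}{7320} \approx 0.00013661$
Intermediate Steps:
$c = 7698$ ($c = 3 - 27 \left(-285\right) = 3 - -7695 = 3 + 7695 = 7698$)
$O = -378$ ($O = 27 \left(-14\right) = -378$)
$\frac{1}{O + c} = \frac{1}{-378 + 7698} = \frac{1}{7320}$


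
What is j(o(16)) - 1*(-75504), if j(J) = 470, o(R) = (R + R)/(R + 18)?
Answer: 75974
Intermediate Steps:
o(R) = 2*R/(18 + R) (o(R) = (2*R)/(18 + R) = 2*R/(18 + R))
j(o(16)) - 1*(-75504) = 470 - 1*(-75504) = 470 + 75504 = 75974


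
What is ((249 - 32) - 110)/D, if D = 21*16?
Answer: 107/336 ≈ 0.31845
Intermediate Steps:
D = 336
((249 - 32) - 110)/D = ((249 - 32) - 110)/336 = (217 - 110)*(1/336) = 107*(1/336) = 107/336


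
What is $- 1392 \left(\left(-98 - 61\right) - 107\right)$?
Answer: $370272$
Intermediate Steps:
$- 1392 \left(\left(-98 - 61\right) - 107\right) = - 1392 \left(-159 - 107\right) = \left(-1392\right) \left(-266\right) = 370272$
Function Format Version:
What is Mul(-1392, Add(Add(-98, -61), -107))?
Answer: 370272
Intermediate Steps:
Mul(-1392, Add(Add(-98, -61), -107)) = Mul(-1392, Add(-159, -107)) = Mul(-1392, -266) = 370272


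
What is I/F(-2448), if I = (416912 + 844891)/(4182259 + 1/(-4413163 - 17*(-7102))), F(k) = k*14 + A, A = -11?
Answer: -5416199789487/615450123879982130 ≈ -8.8004e-6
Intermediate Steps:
F(k) = -11 + 14*k (F(k) = k*14 - 11 = 14*k - 11 = -11 + 14*k)
I = 5416199789487/17952049817110 (I = 1261803/(4182259 + 1/(-4413163 + 120734)) = 1261803/(4182259 + 1/(-4292429)) = 1261803/(4182259 - 1/4292429) = 1261803/(17952049817110/4292429) = 1261803*(4292429/17952049817110) = 5416199789487/17952049817110 ≈ 0.30170)
I/F(-2448) = 5416199789487/(17952049817110*(-11 + 14*(-2448))) = 5416199789487/(17952049817110*(-11 - 34272)) = (5416199789487/17952049817110)/(-34283) = (5416199789487/17952049817110)*(-1/34283) = -5416199789487/615450123879982130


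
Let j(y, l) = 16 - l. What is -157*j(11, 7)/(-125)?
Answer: 1413/125 ≈ 11.304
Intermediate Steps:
-157*j(11, 7)/(-125) = -157*(16 - 1*7)/(-125) = -157*(16 - 7)*(-1)/125 = -1413*(-1)/125 = -157*(-9/125) = 1413/125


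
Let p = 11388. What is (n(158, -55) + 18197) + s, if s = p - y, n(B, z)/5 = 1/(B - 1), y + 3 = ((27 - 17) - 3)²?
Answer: 4637628/157 ≈ 29539.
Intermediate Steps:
y = 46 (y = -3 + ((27 - 17) - 3)² = -3 + (10 - 3)² = -3 + 7² = -3 + 49 = 46)
n(B, z) = 5/(-1 + B) (n(B, z) = 5/(B - 1) = 5/(-1 + B))
s = 11342 (s = 11388 - 1*46 = 11388 - 46 = 11342)
(n(158, -55) + 18197) + s = (5/(-1 + 158) + 18197) + 11342 = (5/157 + 18197) + 11342 = 2856934/157 + 11342 = 4637628/157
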